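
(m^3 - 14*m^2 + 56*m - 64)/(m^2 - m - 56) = (m^2 - 6*m + 8)/(m + 7)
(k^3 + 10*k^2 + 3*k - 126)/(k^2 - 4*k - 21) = (-k^3 - 10*k^2 - 3*k + 126)/(-k^2 + 4*k + 21)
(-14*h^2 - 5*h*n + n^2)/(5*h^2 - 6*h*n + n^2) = (-14*h^2 - 5*h*n + n^2)/(5*h^2 - 6*h*n + n^2)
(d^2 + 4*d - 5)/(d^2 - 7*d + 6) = (d + 5)/(d - 6)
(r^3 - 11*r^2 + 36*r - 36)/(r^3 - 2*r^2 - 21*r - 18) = (r^2 - 5*r + 6)/(r^2 + 4*r + 3)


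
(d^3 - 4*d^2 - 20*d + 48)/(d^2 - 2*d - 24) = d - 2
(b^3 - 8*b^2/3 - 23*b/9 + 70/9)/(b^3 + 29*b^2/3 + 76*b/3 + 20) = (3*b^2 - 13*b + 14)/(3*(b^2 + 8*b + 12))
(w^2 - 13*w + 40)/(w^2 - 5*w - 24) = (w - 5)/(w + 3)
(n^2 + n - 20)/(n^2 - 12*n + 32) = (n + 5)/(n - 8)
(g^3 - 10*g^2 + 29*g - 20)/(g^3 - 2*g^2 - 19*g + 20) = (g - 4)/(g + 4)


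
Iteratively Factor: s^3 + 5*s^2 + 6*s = (s + 2)*(s^2 + 3*s) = s*(s + 2)*(s + 3)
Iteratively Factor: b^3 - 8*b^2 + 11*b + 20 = (b - 4)*(b^2 - 4*b - 5) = (b - 4)*(b + 1)*(b - 5)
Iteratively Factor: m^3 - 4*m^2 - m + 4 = (m + 1)*(m^2 - 5*m + 4) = (m - 1)*(m + 1)*(m - 4)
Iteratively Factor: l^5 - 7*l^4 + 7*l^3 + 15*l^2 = (l)*(l^4 - 7*l^3 + 7*l^2 + 15*l) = l^2*(l^3 - 7*l^2 + 7*l + 15) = l^2*(l + 1)*(l^2 - 8*l + 15) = l^2*(l - 3)*(l + 1)*(l - 5)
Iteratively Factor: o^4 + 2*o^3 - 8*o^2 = (o)*(o^3 + 2*o^2 - 8*o) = o*(o - 2)*(o^2 + 4*o) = o^2*(o - 2)*(o + 4)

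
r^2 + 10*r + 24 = (r + 4)*(r + 6)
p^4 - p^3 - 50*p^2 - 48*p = p*(p - 8)*(p + 1)*(p + 6)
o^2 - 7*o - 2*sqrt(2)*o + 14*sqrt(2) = (o - 7)*(o - 2*sqrt(2))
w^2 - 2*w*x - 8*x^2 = (w - 4*x)*(w + 2*x)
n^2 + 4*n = n*(n + 4)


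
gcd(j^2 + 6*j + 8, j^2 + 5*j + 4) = j + 4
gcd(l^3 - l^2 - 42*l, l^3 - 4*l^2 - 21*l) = l^2 - 7*l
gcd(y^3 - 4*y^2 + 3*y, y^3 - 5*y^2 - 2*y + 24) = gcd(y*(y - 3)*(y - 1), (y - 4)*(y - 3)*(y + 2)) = y - 3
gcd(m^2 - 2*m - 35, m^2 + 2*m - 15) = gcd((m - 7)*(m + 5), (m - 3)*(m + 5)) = m + 5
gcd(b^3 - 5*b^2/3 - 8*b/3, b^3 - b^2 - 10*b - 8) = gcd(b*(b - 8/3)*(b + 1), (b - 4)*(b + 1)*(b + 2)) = b + 1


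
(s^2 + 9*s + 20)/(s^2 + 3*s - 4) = (s + 5)/(s - 1)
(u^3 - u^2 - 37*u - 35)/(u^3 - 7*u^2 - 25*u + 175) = (u + 1)/(u - 5)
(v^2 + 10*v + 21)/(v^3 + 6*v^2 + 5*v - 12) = (v + 7)/(v^2 + 3*v - 4)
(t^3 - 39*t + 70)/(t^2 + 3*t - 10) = (t^2 + 2*t - 35)/(t + 5)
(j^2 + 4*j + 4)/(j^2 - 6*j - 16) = (j + 2)/(j - 8)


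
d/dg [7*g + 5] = 7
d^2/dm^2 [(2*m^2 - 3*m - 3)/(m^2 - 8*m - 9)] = 2*(13*m^3 + 45*m^2 - 9*m + 159)/(m^6 - 24*m^5 + 165*m^4 - 80*m^3 - 1485*m^2 - 1944*m - 729)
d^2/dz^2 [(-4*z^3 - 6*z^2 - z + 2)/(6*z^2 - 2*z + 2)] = (-19*z^3 + 120*z^2 - 21*z - 11)/(27*z^6 - 27*z^5 + 36*z^4 - 19*z^3 + 12*z^2 - 3*z + 1)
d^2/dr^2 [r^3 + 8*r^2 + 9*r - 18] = 6*r + 16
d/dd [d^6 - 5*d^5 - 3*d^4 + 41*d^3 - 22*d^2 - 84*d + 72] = 6*d^5 - 25*d^4 - 12*d^3 + 123*d^2 - 44*d - 84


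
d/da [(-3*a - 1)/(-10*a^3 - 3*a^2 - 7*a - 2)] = (30*a^3 + 9*a^2 + 21*a - (3*a + 1)*(30*a^2 + 6*a + 7) + 6)/(10*a^3 + 3*a^2 + 7*a + 2)^2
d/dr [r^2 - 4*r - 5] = 2*r - 4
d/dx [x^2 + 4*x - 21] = 2*x + 4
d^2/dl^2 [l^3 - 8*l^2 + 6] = 6*l - 16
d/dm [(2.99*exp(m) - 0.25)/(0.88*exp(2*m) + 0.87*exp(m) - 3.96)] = (-2.6312*exp(2*m) + 0.44*exp(m) - 11.6229)*exp(m)/(0.7744*exp(4*m) + 1.5312*exp(3*m) - 6.2127*exp(2*m) - 6.8904*exp(m) + 15.6816)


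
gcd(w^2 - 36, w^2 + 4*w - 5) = 1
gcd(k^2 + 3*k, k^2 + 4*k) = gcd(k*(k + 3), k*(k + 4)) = k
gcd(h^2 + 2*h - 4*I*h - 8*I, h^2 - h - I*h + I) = 1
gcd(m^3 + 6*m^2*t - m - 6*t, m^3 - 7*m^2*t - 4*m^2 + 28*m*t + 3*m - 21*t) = m - 1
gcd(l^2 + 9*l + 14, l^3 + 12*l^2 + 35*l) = l + 7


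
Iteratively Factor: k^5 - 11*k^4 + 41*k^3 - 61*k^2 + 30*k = (k - 1)*(k^4 - 10*k^3 + 31*k^2 - 30*k) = (k - 5)*(k - 1)*(k^3 - 5*k^2 + 6*k) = k*(k - 5)*(k - 1)*(k^2 - 5*k + 6) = k*(k - 5)*(k - 3)*(k - 1)*(k - 2)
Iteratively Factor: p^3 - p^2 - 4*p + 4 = (p - 1)*(p^2 - 4) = (p - 1)*(p + 2)*(p - 2)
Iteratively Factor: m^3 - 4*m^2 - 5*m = (m)*(m^2 - 4*m - 5) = m*(m + 1)*(m - 5)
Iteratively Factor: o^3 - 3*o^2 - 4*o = (o)*(o^2 - 3*o - 4) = o*(o + 1)*(o - 4)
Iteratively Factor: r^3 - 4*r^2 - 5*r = (r - 5)*(r^2 + r) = r*(r - 5)*(r + 1)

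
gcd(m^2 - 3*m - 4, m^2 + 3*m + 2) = m + 1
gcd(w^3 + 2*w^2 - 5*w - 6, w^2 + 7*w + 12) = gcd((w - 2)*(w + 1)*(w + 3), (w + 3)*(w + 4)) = w + 3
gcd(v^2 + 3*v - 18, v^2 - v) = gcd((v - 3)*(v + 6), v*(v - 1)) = 1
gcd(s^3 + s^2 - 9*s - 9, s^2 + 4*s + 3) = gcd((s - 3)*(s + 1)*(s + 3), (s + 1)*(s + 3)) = s^2 + 4*s + 3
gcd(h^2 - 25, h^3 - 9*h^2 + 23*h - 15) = h - 5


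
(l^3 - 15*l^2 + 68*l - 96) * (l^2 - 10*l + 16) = l^5 - 25*l^4 + 234*l^3 - 1016*l^2 + 2048*l - 1536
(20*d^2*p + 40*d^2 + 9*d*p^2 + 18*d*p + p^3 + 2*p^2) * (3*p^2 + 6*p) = 60*d^2*p^3 + 240*d^2*p^2 + 240*d^2*p + 27*d*p^4 + 108*d*p^3 + 108*d*p^2 + 3*p^5 + 12*p^4 + 12*p^3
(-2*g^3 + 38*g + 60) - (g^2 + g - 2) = -2*g^3 - g^2 + 37*g + 62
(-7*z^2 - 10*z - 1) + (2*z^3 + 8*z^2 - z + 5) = 2*z^3 + z^2 - 11*z + 4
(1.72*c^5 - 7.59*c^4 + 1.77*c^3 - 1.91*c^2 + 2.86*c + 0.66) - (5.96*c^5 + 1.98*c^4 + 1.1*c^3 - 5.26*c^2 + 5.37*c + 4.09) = -4.24*c^5 - 9.57*c^4 + 0.67*c^3 + 3.35*c^2 - 2.51*c - 3.43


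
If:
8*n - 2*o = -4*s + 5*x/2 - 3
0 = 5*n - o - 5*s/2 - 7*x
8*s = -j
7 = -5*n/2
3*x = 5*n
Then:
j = -5408/135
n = -14/5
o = 166/27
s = 676/135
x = -14/3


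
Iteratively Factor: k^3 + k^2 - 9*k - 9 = (k + 1)*(k^2 - 9) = (k + 1)*(k + 3)*(k - 3)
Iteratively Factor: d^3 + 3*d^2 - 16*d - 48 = (d + 4)*(d^2 - d - 12) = (d + 3)*(d + 4)*(d - 4)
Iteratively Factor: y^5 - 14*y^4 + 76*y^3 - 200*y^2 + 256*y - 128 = (y - 2)*(y^4 - 12*y^3 + 52*y^2 - 96*y + 64) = (y - 2)^2*(y^3 - 10*y^2 + 32*y - 32) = (y - 4)*(y - 2)^2*(y^2 - 6*y + 8) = (y - 4)^2*(y - 2)^2*(y - 2)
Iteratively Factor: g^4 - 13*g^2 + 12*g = (g + 4)*(g^3 - 4*g^2 + 3*g) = (g - 3)*(g + 4)*(g^2 - g) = g*(g - 3)*(g + 4)*(g - 1)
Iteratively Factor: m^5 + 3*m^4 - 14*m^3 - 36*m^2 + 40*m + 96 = (m - 2)*(m^4 + 5*m^3 - 4*m^2 - 44*m - 48) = (m - 2)*(m + 2)*(m^3 + 3*m^2 - 10*m - 24) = (m - 3)*(m - 2)*(m + 2)*(m^2 + 6*m + 8) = (m - 3)*(m - 2)*(m + 2)*(m + 4)*(m + 2)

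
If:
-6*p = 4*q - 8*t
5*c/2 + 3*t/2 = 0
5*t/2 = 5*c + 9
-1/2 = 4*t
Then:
No Solution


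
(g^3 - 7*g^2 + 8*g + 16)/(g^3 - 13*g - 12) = (g - 4)/(g + 3)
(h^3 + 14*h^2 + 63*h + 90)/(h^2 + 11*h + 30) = h + 3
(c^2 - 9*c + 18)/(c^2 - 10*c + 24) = (c - 3)/(c - 4)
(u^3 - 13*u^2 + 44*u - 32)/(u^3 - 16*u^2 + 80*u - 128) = (u - 1)/(u - 4)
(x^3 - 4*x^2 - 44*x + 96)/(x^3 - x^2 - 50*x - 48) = (x - 2)/(x + 1)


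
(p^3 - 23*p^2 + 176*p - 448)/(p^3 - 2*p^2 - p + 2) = (p^3 - 23*p^2 + 176*p - 448)/(p^3 - 2*p^2 - p + 2)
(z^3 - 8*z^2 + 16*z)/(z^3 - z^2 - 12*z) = (z - 4)/(z + 3)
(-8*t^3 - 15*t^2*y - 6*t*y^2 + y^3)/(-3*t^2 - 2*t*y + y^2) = (-8*t^2 - 7*t*y + y^2)/(-3*t + y)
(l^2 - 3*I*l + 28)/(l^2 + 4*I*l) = (l - 7*I)/l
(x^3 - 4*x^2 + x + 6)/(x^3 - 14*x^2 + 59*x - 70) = (x^2 - 2*x - 3)/(x^2 - 12*x + 35)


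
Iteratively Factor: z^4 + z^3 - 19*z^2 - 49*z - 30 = (z + 3)*(z^3 - 2*z^2 - 13*z - 10) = (z - 5)*(z + 3)*(z^2 + 3*z + 2) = (z - 5)*(z + 2)*(z + 3)*(z + 1)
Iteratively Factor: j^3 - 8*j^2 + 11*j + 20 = (j - 5)*(j^2 - 3*j - 4) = (j - 5)*(j + 1)*(j - 4)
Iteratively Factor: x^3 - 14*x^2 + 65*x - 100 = (x - 5)*(x^2 - 9*x + 20) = (x - 5)^2*(x - 4)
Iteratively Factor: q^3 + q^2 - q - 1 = (q + 1)*(q^2 - 1) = (q - 1)*(q + 1)*(q + 1)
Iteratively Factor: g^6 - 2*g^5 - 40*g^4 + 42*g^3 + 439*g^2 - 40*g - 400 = (g + 4)*(g^5 - 6*g^4 - 16*g^3 + 106*g^2 + 15*g - 100) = (g + 4)^2*(g^4 - 10*g^3 + 24*g^2 + 10*g - 25) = (g - 1)*(g + 4)^2*(g^3 - 9*g^2 + 15*g + 25) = (g - 1)*(g + 1)*(g + 4)^2*(g^2 - 10*g + 25) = (g - 5)*(g - 1)*(g + 1)*(g + 4)^2*(g - 5)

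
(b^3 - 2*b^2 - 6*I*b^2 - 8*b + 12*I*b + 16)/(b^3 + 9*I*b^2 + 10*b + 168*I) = (b^2 - 2*b*(1 + I) + 4*I)/(b^2 + 13*I*b - 42)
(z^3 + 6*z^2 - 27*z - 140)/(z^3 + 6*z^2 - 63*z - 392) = (z^2 - z - 20)/(z^2 - z - 56)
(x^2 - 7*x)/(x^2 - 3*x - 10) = x*(7 - x)/(-x^2 + 3*x + 10)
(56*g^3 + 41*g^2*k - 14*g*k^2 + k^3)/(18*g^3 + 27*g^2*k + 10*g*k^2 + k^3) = (56*g^2 - 15*g*k + k^2)/(18*g^2 + 9*g*k + k^2)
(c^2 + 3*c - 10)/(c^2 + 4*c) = (c^2 + 3*c - 10)/(c*(c + 4))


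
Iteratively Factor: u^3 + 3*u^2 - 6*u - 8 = (u + 1)*(u^2 + 2*u - 8) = (u - 2)*(u + 1)*(u + 4)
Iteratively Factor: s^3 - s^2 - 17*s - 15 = (s + 1)*(s^2 - 2*s - 15) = (s + 1)*(s + 3)*(s - 5)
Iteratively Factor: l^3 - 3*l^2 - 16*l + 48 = (l + 4)*(l^2 - 7*l + 12) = (l - 4)*(l + 4)*(l - 3)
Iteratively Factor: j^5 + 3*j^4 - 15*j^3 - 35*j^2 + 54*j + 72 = (j + 1)*(j^4 + 2*j^3 - 17*j^2 - 18*j + 72) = (j - 3)*(j + 1)*(j^3 + 5*j^2 - 2*j - 24) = (j - 3)*(j + 1)*(j + 3)*(j^2 + 2*j - 8) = (j - 3)*(j - 2)*(j + 1)*(j + 3)*(j + 4)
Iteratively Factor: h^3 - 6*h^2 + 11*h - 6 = (h - 1)*(h^2 - 5*h + 6) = (h - 3)*(h - 1)*(h - 2)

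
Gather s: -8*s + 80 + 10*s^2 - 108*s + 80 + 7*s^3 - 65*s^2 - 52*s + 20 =7*s^3 - 55*s^2 - 168*s + 180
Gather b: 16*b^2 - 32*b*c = 16*b^2 - 32*b*c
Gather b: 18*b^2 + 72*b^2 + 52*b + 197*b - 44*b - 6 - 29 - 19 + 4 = 90*b^2 + 205*b - 50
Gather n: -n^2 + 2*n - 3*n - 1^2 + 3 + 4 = -n^2 - n + 6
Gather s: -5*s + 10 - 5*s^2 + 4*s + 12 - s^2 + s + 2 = 24 - 6*s^2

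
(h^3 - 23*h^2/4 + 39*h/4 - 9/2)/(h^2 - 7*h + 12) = (4*h^2 - 11*h + 6)/(4*(h - 4))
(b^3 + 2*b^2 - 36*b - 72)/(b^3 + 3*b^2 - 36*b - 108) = (b + 2)/(b + 3)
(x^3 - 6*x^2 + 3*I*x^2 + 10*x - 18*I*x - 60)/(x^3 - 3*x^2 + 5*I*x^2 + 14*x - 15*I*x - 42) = (x^2 + x*(-6 + 5*I) - 30*I)/(x^2 + x*(-3 + 7*I) - 21*I)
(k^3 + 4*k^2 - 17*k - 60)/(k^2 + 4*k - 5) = (k^2 - k - 12)/(k - 1)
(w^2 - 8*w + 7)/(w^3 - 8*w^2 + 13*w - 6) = (w - 7)/(w^2 - 7*w + 6)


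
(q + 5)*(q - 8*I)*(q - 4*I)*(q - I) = q^4 + 5*q^3 - 13*I*q^3 - 44*q^2 - 65*I*q^2 - 220*q + 32*I*q + 160*I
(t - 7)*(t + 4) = t^2 - 3*t - 28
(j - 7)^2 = j^2 - 14*j + 49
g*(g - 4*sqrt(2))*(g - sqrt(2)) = g^3 - 5*sqrt(2)*g^2 + 8*g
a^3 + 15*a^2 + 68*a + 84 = (a + 2)*(a + 6)*(a + 7)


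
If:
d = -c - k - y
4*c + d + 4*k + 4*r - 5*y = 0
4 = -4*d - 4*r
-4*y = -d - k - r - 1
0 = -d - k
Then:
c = -4/19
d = -16/19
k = 16/19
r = -3/19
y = 4/19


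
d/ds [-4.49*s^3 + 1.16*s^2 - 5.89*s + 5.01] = -13.47*s^2 + 2.32*s - 5.89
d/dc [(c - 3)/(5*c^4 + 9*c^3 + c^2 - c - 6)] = (5*c^4 + 9*c^3 + c^2 - c - (c - 3)*(20*c^3 + 27*c^2 + 2*c - 1) - 6)/(5*c^4 + 9*c^3 + c^2 - c - 6)^2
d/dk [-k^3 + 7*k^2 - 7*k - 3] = -3*k^2 + 14*k - 7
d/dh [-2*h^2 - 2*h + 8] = -4*h - 2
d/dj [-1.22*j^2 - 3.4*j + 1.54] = -2.44*j - 3.4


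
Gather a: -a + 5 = 5 - a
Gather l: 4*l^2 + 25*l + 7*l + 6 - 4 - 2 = 4*l^2 + 32*l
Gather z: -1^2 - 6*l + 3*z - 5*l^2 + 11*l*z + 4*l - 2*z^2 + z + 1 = -5*l^2 - 2*l - 2*z^2 + z*(11*l + 4)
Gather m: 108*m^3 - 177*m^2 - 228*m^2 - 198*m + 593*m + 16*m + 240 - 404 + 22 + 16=108*m^3 - 405*m^2 + 411*m - 126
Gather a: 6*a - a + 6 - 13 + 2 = 5*a - 5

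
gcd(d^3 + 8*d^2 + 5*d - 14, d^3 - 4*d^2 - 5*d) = 1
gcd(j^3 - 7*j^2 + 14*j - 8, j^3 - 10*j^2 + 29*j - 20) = j^2 - 5*j + 4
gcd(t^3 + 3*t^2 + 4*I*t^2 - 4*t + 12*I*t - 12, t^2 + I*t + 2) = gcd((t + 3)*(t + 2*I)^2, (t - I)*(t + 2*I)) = t + 2*I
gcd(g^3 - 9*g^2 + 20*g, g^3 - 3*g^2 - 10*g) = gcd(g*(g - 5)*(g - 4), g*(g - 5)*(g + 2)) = g^2 - 5*g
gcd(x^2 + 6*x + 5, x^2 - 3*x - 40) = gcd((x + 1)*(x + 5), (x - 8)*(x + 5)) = x + 5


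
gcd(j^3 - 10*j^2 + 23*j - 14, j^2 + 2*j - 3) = j - 1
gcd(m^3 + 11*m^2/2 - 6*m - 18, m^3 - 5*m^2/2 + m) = m - 2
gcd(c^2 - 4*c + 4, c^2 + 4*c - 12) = c - 2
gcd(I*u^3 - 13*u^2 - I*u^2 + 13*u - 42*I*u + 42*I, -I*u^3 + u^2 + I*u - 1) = u - 1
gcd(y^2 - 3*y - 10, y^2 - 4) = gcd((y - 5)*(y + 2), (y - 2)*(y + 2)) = y + 2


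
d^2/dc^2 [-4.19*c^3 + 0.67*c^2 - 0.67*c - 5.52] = 1.34 - 25.14*c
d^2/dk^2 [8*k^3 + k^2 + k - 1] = 48*k + 2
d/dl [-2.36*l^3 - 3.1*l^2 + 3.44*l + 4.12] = -7.08*l^2 - 6.2*l + 3.44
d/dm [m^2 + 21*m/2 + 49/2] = 2*m + 21/2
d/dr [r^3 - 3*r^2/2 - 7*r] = 3*r^2 - 3*r - 7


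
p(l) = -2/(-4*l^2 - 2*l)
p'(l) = -2*(8*l + 2)/(-4*l^2 - 2*l)^2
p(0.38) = 1.50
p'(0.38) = -5.63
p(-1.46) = 0.36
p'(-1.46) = 0.62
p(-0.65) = 5.13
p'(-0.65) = 42.08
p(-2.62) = 0.09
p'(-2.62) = 0.08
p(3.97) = 0.03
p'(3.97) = -0.01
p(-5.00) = 0.02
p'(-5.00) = 0.01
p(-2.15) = 0.14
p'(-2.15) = 0.15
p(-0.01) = -102.04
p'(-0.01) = -9995.84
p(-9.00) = 0.01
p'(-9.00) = 0.00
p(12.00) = 0.00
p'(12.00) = 0.00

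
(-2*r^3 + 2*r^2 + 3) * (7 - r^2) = 2*r^5 - 2*r^4 - 14*r^3 + 11*r^2 + 21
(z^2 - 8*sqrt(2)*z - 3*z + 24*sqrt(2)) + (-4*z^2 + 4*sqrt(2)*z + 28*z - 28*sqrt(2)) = -3*z^2 - 4*sqrt(2)*z + 25*z - 4*sqrt(2)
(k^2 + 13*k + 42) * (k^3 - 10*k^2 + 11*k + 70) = k^5 + 3*k^4 - 77*k^3 - 207*k^2 + 1372*k + 2940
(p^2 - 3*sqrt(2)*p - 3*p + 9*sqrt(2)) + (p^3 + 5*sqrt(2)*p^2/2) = p^3 + p^2 + 5*sqrt(2)*p^2/2 - 3*sqrt(2)*p - 3*p + 9*sqrt(2)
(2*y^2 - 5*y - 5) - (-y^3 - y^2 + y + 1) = y^3 + 3*y^2 - 6*y - 6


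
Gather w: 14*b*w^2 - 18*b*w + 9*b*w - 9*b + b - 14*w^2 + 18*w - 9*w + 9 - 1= -8*b + w^2*(14*b - 14) + w*(9 - 9*b) + 8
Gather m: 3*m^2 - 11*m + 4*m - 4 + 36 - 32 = 3*m^2 - 7*m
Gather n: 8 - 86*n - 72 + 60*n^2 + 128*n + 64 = 60*n^2 + 42*n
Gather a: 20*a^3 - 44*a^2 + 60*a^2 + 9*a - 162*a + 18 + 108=20*a^3 + 16*a^2 - 153*a + 126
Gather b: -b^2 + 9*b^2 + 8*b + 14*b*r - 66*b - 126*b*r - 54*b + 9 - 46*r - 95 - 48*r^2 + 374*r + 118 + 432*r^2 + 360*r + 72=8*b^2 + b*(-112*r - 112) + 384*r^2 + 688*r + 104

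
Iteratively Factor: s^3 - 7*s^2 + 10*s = (s - 2)*(s^2 - 5*s) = s*(s - 2)*(s - 5)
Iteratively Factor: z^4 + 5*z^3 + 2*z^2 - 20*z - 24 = (z + 3)*(z^3 + 2*z^2 - 4*z - 8) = (z + 2)*(z + 3)*(z^2 - 4) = (z + 2)^2*(z + 3)*(z - 2)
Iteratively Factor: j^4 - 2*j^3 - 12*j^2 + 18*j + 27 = (j + 1)*(j^3 - 3*j^2 - 9*j + 27) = (j - 3)*(j + 1)*(j^2 - 9) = (j - 3)^2*(j + 1)*(j + 3)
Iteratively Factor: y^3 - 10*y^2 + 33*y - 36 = (y - 4)*(y^2 - 6*y + 9) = (y - 4)*(y - 3)*(y - 3)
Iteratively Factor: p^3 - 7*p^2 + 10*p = (p - 2)*(p^2 - 5*p) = p*(p - 2)*(p - 5)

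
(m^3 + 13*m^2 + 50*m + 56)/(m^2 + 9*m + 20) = (m^2 + 9*m + 14)/(m + 5)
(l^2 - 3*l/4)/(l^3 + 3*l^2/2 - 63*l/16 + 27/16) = 4*l/(4*l^2 + 9*l - 9)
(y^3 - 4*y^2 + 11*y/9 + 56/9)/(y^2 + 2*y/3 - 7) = (3*y^2 - 5*y - 8)/(3*(y + 3))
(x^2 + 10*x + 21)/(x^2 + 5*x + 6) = (x + 7)/(x + 2)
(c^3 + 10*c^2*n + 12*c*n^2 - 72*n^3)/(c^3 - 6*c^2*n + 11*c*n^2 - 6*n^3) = (c^2 + 12*c*n + 36*n^2)/(c^2 - 4*c*n + 3*n^2)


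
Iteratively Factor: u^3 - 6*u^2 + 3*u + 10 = (u - 5)*(u^2 - u - 2) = (u - 5)*(u + 1)*(u - 2)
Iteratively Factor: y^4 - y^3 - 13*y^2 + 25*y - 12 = (y - 3)*(y^3 + 2*y^2 - 7*y + 4) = (y - 3)*(y - 1)*(y^2 + 3*y - 4) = (y - 3)*(y - 1)*(y + 4)*(y - 1)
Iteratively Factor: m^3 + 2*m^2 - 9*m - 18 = (m + 3)*(m^2 - m - 6) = (m - 3)*(m + 3)*(m + 2)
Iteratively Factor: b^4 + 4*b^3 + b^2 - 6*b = (b + 3)*(b^3 + b^2 - 2*b) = b*(b + 3)*(b^2 + b - 2) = b*(b + 2)*(b + 3)*(b - 1)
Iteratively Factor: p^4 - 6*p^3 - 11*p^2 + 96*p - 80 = (p + 4)*(p^3 - 10*p^2 + 29*p - 20) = (p - 1)*(p + 4)*(p^2 - 9*p + 20) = (p - 4)*(p - 1)*(p + 4)*(p - 5)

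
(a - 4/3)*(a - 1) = a^2 - 7*a/3 + 4/3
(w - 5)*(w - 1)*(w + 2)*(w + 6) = w^4 + 2*w^3 - 31*w^2 - 32*w + 60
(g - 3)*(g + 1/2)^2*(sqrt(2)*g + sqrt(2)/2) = sqrt(2)*g^4 - 3*sqrt(2)*g^3/2 - 15*sqrt(2)*g^2/4 - 17*sqrt(2)*g/8 - 3*sqrt(2)/8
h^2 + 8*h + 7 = (h + 1)*(h + 7)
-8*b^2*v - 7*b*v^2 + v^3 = v*(-8*b + v)*(b + v)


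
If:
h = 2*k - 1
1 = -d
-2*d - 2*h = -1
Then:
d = -1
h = 3/2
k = 5/4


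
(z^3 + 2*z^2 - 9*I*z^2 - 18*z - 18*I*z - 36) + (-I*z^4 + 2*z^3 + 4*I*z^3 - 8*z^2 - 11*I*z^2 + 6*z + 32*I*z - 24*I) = -I*z^4 + 3*z^3 + 4*I*z^3 - 6*z^2 - 20*I*z^2 - 12*z + 14*I*z - 36 - 24*I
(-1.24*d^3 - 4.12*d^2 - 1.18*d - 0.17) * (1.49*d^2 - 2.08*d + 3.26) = -1.8476*d^5 - 3.5596*d^4 + 2.769*d^3 - 11.2301*d^2 - 3.4932*d - 0.5542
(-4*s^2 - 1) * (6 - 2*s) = 8*s^3 - 24*s^2 + 2*s - 6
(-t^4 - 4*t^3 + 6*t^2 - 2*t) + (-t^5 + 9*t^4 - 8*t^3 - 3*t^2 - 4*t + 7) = -t^5 + 8*t^4 - 12*t^3 + 3*t^2 - 6*t + 7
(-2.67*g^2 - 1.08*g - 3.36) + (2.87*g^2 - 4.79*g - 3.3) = 0.2*g^2 - 5.87*g - 6.66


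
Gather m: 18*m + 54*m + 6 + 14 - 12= 72*m + 8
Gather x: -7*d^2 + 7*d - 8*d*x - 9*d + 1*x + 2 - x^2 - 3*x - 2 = -7*d^2 - 2*d - x^2 + x*(-8*d - 2)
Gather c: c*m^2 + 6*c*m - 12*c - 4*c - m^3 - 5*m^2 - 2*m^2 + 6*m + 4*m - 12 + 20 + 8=c*(m^2 + 6*m - 16) - m^3 - 7*m^2 + 10*m + 16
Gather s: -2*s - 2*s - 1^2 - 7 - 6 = -4*s - 14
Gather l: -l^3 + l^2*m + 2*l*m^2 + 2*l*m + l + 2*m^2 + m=-l^3 + l^2*m + l*(2*m^2 + 2*m + 1) + 2*m^2 + m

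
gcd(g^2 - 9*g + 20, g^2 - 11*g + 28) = g - 4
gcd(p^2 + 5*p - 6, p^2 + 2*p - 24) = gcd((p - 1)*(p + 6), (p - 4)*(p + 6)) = p + 6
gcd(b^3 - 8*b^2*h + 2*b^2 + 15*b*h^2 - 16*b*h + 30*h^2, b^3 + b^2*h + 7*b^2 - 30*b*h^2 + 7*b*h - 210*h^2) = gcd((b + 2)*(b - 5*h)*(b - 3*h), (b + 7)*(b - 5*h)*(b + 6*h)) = b - 5*h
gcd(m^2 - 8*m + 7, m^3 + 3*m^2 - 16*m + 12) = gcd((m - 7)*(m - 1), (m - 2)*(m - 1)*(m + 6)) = m - 1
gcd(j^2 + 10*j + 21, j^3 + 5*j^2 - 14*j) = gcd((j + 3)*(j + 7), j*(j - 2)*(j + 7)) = j + 7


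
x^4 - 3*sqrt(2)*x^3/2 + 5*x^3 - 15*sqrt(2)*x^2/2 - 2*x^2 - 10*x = x*(x + 5)*(x - 2*sqrt(2))*(x + sqrt(2)/2)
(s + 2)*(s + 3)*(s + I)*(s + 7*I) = s^4 + 5*s^3 + 8*I*s^3 - s^2 + 40*I*s^2 - 35*s + 48*I*s - 42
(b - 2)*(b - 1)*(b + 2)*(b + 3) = b^4 + 2*b^3 - 7*b^2 - 8*b + 12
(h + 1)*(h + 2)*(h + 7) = h^3 + 10*h^2 + 23*h + 14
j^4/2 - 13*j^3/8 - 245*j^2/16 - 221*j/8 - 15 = (j/2 + 1)*(j - 8)*(j + 5/4)*(j + 3/2)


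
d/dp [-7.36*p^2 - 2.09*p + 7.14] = -14.72*p - 2.09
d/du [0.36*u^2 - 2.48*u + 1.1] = 0.72*u - 2.48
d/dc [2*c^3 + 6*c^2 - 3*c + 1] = 6*c^2 + 12*c - 3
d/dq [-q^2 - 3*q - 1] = -2*q - 3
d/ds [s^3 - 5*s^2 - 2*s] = 3*s^2 - 10*s - 2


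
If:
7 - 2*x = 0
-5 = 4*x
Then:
No Solution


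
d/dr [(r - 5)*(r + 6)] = 2*r + 1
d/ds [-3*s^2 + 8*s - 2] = 8 - 6*s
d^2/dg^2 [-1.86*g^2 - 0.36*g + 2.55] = -3.72000000000000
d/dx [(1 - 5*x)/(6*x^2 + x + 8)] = (-30*x^2 - 5*x + (5*x - 1)*(12*x + 1) - 40)/(6*x^2 + x + 8)^2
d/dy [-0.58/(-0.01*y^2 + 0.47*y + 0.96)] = (0.2726 - 0.0116*y)/(-0.01*y^2 + 0.47*y + 0.96)^2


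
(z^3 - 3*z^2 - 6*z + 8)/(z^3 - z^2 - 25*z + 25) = (z^2 - 2*z - 8)/(z^2 - 25)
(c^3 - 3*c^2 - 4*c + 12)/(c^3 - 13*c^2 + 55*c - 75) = (c^2 - 4)/(c^2 - 10*c + 25)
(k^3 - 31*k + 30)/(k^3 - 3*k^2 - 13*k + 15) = (k + 6)/(k + 3)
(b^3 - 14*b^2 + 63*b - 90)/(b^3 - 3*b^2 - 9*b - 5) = (b^2 - 9*b + 18)/(b^2 + 2*b + 1)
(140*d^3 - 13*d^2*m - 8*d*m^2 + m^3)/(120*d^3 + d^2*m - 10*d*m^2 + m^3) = (28*d^2 + 3*d*m - m^2)/(24*d^2 + 5*d*m - m^2)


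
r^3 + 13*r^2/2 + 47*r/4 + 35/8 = (r + 1/2)*(r + 5/2)*(r + 7/2)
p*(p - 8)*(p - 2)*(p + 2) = p^4 - 8*p^3 - 4*p^2 + 32*p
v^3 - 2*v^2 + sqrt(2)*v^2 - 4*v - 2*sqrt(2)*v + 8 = (v - 2)*(v - sqrt(2))*(v + 2*sqrt(2))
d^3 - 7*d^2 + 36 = (d - 6)*(d - 3)*(d + 2)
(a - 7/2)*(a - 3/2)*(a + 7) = a^3 + 2*a^2 - 119*a/4 + 147/4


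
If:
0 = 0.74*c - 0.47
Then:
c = 0.64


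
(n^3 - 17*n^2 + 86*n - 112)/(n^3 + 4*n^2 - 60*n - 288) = (n^2 - 9*n + 14)/(n^2 + 12*n + 36)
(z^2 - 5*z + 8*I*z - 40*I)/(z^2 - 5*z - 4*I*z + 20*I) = (z + 8*I)/(z - 4*I)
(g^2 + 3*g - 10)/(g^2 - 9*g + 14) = (g + 5)/(g - 7)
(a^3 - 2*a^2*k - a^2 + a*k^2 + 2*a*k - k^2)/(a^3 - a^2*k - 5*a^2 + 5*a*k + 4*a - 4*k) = (a - k)/(a - 4)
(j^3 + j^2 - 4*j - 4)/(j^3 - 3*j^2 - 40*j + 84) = (j^2 + 3*j + 2)/(j^2 - j - 42)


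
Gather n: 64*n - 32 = 64*n - 32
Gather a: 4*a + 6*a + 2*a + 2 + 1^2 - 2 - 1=12*a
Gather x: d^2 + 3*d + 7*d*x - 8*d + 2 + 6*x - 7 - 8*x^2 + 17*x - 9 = d^2 - 5*d - 8*x^2 + x*(7*d + 23) - 14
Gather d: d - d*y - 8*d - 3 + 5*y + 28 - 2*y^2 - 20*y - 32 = d*(-y - 7) - 2*y^2 - 15*y - 7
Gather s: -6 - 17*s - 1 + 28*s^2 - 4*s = 28*s^2 - 21*s - 7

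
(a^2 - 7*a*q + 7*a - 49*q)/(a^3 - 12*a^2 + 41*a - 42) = (a^2 - 7*a*q + 7*a - 49*q)/(a^3 - 12*a^2 + 41*a - 42)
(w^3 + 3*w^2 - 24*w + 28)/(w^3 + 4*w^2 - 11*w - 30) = (w^3 + 3*w^2 - 24*w + 28)/(w^3 + 4*w^2 - 11*w - 30)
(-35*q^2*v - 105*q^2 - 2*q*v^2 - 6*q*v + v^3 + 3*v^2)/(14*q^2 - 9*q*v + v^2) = (-5*q*v - 15*q - v^2 - 3*v)/(2*q - v)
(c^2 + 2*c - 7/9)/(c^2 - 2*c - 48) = (-c^2 - 2*c + 7/9)/(-c^2 + 2*c + 48)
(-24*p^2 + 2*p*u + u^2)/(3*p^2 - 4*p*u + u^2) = (-24*p^2 + 2*p*u + u^2)/(3*p^2 - 4*p*u + u^2)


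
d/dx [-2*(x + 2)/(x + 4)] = -4/(x + 4)^2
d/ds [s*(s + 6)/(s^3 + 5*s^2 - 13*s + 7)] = (-s^3 - 13*s^2 - 56*s - 42)/(s^5 + 11*s^4 + 10*s^3 - 106*s^2 + 133*s - 49)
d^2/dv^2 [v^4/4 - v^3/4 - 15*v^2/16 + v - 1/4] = 3*v^2 - 3*v/2 - 15/8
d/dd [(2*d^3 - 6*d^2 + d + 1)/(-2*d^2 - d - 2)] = (-4*d^4 - 4*d^3 - 4*d^2 + 28*d - 1)/(4*d^4 + 4*d^3 + 9*d^2 + 4*d + 4)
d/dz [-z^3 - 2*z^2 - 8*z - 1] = -3*z^2 - 4*z - 8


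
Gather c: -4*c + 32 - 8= 24 - 4*c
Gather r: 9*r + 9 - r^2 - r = -r^2 + 8*r + 9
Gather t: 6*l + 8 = 6*l + 8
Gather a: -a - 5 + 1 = -a - 4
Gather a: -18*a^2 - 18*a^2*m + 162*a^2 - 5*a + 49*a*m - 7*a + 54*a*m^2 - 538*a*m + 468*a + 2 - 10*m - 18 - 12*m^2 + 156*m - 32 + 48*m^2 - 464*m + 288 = a^2*(144 - 18*m) + a*(54*m^2 - 489*m + 456) + 36*m^2 - 318*m + 240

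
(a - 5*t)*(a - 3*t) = a^2 - 8*a*t + 15*t^2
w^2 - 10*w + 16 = (w - 8)*(w - 2)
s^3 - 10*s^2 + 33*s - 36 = (s - 4)*(s - 3)^2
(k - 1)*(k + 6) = k^2 + 5*k - 6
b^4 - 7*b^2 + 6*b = b*(b - 2)*(b - 1)*(b + 3)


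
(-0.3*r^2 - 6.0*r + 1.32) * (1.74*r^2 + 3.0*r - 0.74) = -0.522*r^4 - 11.34*r^3 - 15.4812*r^2 + 8.4*r - 0.9768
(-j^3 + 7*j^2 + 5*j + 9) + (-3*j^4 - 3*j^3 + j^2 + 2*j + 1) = -3*j^4 - 4*j^3 + 8*j^2 + 7*j + 10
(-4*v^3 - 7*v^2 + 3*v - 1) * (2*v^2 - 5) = -8*v^5 - 14*v^4 + 26*v^3 + 33*v^2 - 15*v + 5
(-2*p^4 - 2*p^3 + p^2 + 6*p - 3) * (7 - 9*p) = 18*p^5 + 4*p^4 - 23*p^3 - 47*p^2 + 69*p - 21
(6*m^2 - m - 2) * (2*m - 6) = 12*m^3 - 38*m^2 + 2*m + 12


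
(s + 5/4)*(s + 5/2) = s^2 + 15*s/4 + 25/8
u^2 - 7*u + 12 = (u - 4)*(u - 3)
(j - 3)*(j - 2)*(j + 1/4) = j^3 - 19*j^2/4 + 19*j/4 + 3/2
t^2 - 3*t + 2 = (t - 2)*(t - 1)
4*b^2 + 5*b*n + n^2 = (b + n)*(4*b + n)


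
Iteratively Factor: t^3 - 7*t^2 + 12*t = (t - 3)*(t^2 - 4*t) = t*(t - 3)*(t - 4)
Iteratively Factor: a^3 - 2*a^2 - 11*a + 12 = (a + 3)*(a^2 - 5*a + 4) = (a - 4)*(a + 3)*(a - 1)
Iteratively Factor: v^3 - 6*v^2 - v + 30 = (v - 5)*(v^2 - v - 6) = (v - 5)*(v + 2)*(v - 3)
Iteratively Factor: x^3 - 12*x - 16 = (x + 2)*(x^2 - 2*x - 8) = (x + 2)^2*(x - 4)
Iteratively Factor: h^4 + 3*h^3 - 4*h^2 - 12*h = (h + 3)*(h^3 - 4*h) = (h - 2)*(h + 3)*(h^2 + 2*h) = h*(h - 2)*(h + 3)*(h + 2)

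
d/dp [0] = 0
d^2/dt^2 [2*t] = 0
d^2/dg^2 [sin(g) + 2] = -sin(g)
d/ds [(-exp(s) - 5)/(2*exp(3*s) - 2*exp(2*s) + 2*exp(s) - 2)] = ((exp(s) + 5)*(3*exp(2*s) - 2*exp(s) + 1) - exp(3*s) + exp(2*s) - exp(s) + 1)*exp(s)/(2*(exp(3*s) - exp(2*s) + exp(s) - 1)^2)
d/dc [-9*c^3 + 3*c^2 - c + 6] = -27*c^2 + 6*c - 1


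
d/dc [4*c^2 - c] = 8*c - 1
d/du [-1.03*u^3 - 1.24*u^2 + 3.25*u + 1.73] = -3.09*u^2 - 2.48*u + 3.25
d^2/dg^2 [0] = 0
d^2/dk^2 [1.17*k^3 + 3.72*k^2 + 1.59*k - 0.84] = 7.02*k + 7.44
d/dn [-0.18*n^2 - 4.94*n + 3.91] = -0.36*n - 4.94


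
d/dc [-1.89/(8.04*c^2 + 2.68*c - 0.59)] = (30.3912*c + 5.0652)/(8.04*c^2 + 2.68*c - 0.59)^2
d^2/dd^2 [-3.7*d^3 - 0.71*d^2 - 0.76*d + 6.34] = -22.2*d - 1.42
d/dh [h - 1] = 1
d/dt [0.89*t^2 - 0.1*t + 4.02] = 1.78*t - 0.1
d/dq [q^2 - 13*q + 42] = 2*q - 13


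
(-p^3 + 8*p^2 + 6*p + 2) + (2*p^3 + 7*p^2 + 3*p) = p^3 + 15*p^2 + 9*p + 2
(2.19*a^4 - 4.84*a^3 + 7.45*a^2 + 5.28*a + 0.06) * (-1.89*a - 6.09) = -4.1391*a^5 - 4.1895*a^4 + 15.3951*a^3 - 55.3497*a^2 - 32.2686*a - 0.3654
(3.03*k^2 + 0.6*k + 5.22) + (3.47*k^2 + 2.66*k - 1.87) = 6.5*k^2 + 3.26*k + 3.35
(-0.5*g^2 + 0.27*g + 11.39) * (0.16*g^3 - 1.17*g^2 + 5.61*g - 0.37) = -0.08*g^5 + 0.6282*g^4 - 1.2985*g^3 - 11.6266*g^2 + 63.798*g - 4.2143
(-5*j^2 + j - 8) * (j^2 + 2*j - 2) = -5*j^4 - 9*j^3 + 4*j^2 - 18*j + 16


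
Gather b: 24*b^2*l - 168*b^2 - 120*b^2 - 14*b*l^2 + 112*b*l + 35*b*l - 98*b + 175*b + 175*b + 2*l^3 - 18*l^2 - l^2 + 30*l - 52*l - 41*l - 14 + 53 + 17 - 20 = b^2*(24*l - 288) + b*(-14*l^2 + 147*l + 252) + 2*l^3 - 19*l^2 - 63*l + 36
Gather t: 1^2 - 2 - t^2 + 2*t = -t^2 + 2*t - 1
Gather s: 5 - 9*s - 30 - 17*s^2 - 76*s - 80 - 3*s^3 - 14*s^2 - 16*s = -3*s^3 - 31*s^2 - 101*s - 105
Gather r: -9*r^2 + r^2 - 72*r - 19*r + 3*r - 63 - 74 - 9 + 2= -8*r^2 - 88*r - 144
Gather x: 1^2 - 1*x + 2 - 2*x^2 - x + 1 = -2*x^2 - 2*x + 4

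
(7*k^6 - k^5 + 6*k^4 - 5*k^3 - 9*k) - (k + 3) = 7*k^6 - k^5 + 6*k^4 - 5*k^3 - 10*k - 3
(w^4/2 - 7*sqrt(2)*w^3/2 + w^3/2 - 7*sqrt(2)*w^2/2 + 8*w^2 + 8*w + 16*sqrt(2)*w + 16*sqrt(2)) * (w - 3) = w^5/2 - 7*sqrt(2)*w^4/2 - w^4 + 13*w^3/2 + 7*sqrt(2)*w^3 - 16*w^2 + 53*sqrt(2)*w^2/2 - 32*sqrt(2)*w - 24*w - 48*sqrt(2)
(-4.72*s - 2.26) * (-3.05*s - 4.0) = 14.396*s^2 + 25.773*s + 9.04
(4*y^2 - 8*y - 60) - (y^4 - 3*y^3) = -y^4 + 3*y^3 + 4*y^2 - 8*y - 60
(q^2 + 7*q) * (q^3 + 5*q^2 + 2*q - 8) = q^5 + 12*q^4 + 37*q^3 + 6*q^2 - 56*q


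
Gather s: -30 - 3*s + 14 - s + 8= -4*s - 8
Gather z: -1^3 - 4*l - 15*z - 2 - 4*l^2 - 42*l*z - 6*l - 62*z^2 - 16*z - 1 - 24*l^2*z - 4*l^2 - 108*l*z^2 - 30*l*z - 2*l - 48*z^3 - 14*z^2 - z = -8*l^2 - 12*l - 48*z^3 + z^2*(-108*l - 76) + z*(-24*l^2 - 72*l - 32) - 4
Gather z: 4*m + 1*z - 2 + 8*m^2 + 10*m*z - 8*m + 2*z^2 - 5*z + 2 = 8*m^2 - 4*m + 2*z^2 + z*(10*m - 4)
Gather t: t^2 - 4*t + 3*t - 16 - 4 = t^2 - t - 20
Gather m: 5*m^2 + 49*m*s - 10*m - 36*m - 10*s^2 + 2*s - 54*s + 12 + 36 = 5*m^2 + m*(49*s - 46) - 10*s^2 - 52*s + 48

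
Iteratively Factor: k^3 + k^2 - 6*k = (k - 2)*(k^2 + 3*k) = (k - 2)*(k + 3)*(k)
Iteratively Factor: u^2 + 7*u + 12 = (u + 3)*(u + 4)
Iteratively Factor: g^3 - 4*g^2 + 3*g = (g - 3)*(g^2 - g) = (g - 3)*(g - 1)*(g)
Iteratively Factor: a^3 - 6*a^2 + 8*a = (a - 2)*(a^2 - 4*a) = (a - 4)*(a - 2)*(a)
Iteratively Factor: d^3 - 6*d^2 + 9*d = (d - 3)*(d^2 - 3*d) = d*(d - 3)*(d - 3)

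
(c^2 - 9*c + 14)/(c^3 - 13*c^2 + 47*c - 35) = (c - 2)/(c^2 - 6*c + 5)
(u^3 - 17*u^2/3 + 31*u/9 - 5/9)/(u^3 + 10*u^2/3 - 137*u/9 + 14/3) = (3*u^2 - 16*u + 5)/(3*u^2 + 11*u - 42)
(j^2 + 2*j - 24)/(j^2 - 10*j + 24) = (j + 6)/(j - 6)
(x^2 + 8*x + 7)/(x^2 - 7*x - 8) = (x + 7)/(x - 8)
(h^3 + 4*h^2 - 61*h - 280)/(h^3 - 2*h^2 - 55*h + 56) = (h + 5)/(h - 1)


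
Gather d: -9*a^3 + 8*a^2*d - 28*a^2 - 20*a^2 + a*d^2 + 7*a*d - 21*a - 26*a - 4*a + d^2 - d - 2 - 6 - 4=-9*a^3 - 48*a^2 - 51*a + d^2*(a + 1) + d*(8*a^2 + 7*a - 1) - 12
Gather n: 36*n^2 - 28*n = 36*n^2 - 28*n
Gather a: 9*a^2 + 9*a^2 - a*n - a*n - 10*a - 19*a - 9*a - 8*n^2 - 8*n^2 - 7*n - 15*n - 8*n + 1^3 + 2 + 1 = 18*a^2 + a*(-2*n - 38) - 16*n^2 - 30*n + 4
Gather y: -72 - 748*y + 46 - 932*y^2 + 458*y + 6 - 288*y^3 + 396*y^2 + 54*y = -288*y^3 - 536*y^2 - 236*y - 20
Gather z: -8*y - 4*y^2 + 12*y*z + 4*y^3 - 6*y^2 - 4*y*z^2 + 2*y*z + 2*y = 4*y^3 - 10*y^2 - 4*y*z^2 + 14*y*z - 6*y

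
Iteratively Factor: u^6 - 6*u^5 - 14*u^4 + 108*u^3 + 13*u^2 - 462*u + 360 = (u - 4)*(u^5 - 2*u^4 - 22*u^3 + 20*u^2 + 93*u - 90) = (u - 4)*(u - 1)*(u^4 - u^3 - 23*u^2 - 3*u + 90) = (u - 4)*(u - 1)*(u + 3)*(u^3 - 4*u^2 - 11*u + 30) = (u - 4)*(u - 2)*(u - 1)*(u + 3)*(u^2 - 2*u - 15) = (u - 5)*(u - 4)*(u - 2)*(u - 1)*(u + 3)*(u + 3)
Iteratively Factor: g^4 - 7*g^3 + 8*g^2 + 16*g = (g + 1)*(g^3 - 8*g^2 + 16*g) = (g - 4)*(g + 1)*(g^2 - 4*g) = g*(g - 4)*(g + 1)*(g - 4)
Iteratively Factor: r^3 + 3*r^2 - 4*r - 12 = (r + 2)*(r^2 + r - 6) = (r - 2)*(r + 2)*(r + 3)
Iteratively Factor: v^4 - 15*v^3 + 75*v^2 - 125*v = (v - 5)*(v^3 - 10*v^2 + 25*v) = (v - 5)^2*(v^2 - 5*v) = (v - 5)^3*(v)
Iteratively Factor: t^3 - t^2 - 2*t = (t)*(t^2 - t - 2) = t*(t + 1)*(t - 2)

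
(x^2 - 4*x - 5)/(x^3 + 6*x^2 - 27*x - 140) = (x + 1)/(x^2 + 11*x + 28)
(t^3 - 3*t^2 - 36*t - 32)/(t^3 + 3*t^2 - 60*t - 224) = (t + 1)/(t + 7)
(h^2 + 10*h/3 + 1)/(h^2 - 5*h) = (h^2 + 10*h/3 + 1)/(h*(h - 5))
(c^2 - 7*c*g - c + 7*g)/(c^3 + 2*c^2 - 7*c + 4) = (c - 7*g)/(c^2 + 3*c - 4)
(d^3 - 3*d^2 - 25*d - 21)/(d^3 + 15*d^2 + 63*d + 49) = (d^2 - 4*d - 21)/(d^2 + 14*d + 49)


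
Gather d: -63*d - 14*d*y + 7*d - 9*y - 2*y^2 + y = d*(-14*y - 56) - 2*y^2 - 8*y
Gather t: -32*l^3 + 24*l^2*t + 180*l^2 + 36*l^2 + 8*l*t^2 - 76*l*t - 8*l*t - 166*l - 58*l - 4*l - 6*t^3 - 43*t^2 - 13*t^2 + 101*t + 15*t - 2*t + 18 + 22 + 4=-32*l^3 + 216*l^2 - 228*l - 6*t^3 + t^2*(8*l - 56) + t*(24*l^2 - 84*l + 114) + 44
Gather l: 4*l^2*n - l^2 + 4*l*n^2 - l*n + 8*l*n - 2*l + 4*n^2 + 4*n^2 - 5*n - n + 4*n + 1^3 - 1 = l^2*(4*n - 1) + l*(4*n^2 + 7*n - 2) + 8*n^2 - 2*n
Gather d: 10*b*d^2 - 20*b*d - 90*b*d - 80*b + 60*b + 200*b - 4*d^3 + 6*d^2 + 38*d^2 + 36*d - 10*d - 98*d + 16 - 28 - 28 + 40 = 180*b - 4*d^3 + d^2*(10*b + 44) + d*(-110*b - 72)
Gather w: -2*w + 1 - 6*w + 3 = 4 - 8*w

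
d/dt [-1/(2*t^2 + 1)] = 4*t/(2*t^2 + 1)^2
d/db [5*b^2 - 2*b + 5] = 10*b - 2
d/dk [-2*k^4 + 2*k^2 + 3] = -8*k^3 + 4*k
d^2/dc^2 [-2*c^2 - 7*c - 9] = -4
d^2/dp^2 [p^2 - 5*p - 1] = 2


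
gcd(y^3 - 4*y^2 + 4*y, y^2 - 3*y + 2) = y - 2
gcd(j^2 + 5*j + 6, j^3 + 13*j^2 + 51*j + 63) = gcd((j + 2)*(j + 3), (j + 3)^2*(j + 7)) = j + 3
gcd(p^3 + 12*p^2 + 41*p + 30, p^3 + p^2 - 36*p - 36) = p^2 + 7*p + 6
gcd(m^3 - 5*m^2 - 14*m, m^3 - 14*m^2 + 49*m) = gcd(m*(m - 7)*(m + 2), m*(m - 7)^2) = m^2 - 7*m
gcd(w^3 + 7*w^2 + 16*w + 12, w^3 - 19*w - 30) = w^2 + 5*w + 6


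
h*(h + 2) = h^2 + 2*h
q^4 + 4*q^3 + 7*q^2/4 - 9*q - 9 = (q - 3/2)*(q + 3/2)*(q + 2)^2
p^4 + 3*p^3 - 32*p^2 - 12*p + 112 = (p - 4)*(p - 2)*(p + 2)*(p + 7)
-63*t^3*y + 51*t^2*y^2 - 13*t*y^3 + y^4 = y*(-7*t + y)*(-3*t + y)^2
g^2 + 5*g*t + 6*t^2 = (g + 2*t)*(g + 3*t)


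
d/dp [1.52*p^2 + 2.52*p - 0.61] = 3.04*p + 2.52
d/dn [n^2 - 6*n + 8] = 2*n - 6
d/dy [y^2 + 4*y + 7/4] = 2*y + 4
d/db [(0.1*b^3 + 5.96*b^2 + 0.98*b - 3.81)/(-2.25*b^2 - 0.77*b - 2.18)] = (-0.225*b^4 - 0.154*b^3 - 3.0382*b^2 - 43.1306*b - 5.0701)/(5.0625*b^4 + 3.465*b^3 + 10.4029*b^2 + 3.3572*b + 4.7524)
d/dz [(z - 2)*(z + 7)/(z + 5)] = (z^2 + 10*z + 39)/(z^2 + 10*z + 25)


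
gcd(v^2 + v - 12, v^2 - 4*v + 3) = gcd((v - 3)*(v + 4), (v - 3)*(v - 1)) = v - 3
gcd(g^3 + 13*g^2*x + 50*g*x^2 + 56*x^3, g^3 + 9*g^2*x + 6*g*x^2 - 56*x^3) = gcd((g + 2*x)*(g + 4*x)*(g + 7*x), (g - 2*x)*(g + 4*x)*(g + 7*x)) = g^2 + 11*g*x + 28*x^2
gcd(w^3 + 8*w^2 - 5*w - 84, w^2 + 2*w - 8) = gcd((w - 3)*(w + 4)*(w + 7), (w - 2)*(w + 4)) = w + 4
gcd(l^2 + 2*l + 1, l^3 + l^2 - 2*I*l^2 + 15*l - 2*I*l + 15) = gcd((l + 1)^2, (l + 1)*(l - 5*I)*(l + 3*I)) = l + 1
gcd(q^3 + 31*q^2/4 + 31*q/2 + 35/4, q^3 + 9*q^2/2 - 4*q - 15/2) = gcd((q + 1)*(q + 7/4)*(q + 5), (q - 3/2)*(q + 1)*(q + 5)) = q^2 + 6*q + 5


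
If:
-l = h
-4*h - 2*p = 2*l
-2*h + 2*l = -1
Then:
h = 1/4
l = -1/4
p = -1/4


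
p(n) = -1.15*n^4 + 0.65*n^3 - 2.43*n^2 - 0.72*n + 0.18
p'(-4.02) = 349.17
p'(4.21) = -329.86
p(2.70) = -67.80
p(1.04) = -3.81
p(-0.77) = -1.41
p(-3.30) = -183.65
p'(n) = -4.6*n^3 + 1.95*n^2 - 4.86*n - 0.72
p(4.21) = -358.68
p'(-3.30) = 201.86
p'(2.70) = -90.17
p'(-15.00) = 16035.93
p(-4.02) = -378.75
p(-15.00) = -60948.27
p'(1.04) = -8.84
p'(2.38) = -63.26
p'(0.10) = -1.19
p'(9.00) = -3239.91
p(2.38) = -43.43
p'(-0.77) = 6.28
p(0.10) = 0.08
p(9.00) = -7274.43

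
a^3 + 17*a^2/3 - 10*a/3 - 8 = (a - 4/3)*(a + 1)*(a + 6)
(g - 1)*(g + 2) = g^2 + g - 2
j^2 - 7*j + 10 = (j - 5)*(j - 2)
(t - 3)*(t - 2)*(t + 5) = t^3 - 19*t + 30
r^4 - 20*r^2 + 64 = (r - 4)*(r - 2)*(r + 2)*(r + 4)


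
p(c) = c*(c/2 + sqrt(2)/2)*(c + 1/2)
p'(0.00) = 0.35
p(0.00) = 0.00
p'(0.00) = 0.35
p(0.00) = 0.00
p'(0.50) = 1.69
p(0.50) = 0.48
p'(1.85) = 9.03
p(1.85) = 7.10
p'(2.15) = 11.40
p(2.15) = 10.15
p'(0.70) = 2.43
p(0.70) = 0.89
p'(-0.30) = -0.09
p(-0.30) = -0.03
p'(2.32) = 12.87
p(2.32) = 12.22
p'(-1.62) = 1.19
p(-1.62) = -0.19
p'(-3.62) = 13.08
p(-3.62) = -12.46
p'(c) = c*(c/2 + sqrt(2)/2) + c*(c + 1/2)/2 + (c/2 + sqrt(2)/2)*(c + 1/2)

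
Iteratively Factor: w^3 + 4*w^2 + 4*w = (w)*(w^2 + 4*w + 4) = w*(w + 2)*(w + 2)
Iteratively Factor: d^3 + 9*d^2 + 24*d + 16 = (d + 4)*(d^2 + 5*d + 4) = (d + 4)^2*(d + 1)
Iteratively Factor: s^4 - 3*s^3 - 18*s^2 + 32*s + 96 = (s + 3)*(s^3 - 6*s^2 + 32) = (s - 4)*(s + 3)*(s^2 - 2*s - 8) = (s - 4)*(s + 2)*(s + 3)*(s - 4)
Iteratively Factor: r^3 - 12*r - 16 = (r - 4)*(r^2 + 4*r + 4) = (r - 4)*(r + 2)*(r + 2)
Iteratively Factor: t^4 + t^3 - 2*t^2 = (t)*(t^3 + t^2 - 2*t) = t*(t + 2)*(t^2 - t) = t*(t - 1)*(t + 2)*(t)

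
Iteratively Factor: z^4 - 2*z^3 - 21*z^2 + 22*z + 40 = (z - 2)*(z^3 - 21*z - 20) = (z - 5)*(z - 2)*(z^2 + 5*z + 4) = (z - 5)*(z - 2)*(z + 4)*(z + 1)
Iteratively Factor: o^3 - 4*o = (o)*(o^2 - 4) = o*(o + 2)*(o - 2)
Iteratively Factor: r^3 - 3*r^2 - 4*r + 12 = (r - 3)*(r^2 - 4) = (r - 3)*(r - 2)*(r + 2)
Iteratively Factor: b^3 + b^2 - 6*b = (b)*(b^2 + b - 6) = b*(b - 2)*(b + 3)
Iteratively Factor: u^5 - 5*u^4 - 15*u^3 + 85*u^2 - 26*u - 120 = (u - 2)*(u^4 - 3*u^3 - 21*u^2 + 43*u + 60) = (u - 3)*(u - 2)*(u^3 - 21*u - 20) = (u - 5)*(u - 3)*(u - 2)*(u^2 + 5*u + 4) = (u - 5)*(u - 3)*(u - 2)*(u + 4)*(u + 1)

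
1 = 1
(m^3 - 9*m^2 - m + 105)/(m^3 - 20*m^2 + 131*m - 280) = (m + 3)/(m - 8)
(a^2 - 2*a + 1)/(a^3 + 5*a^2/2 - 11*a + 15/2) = 2*(a - 1)/(2*a^2 + 7*a - 15)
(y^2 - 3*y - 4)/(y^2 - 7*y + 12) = (y + 1)/(y - 3)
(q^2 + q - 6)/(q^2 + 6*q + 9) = (q - 2)/(q + 3)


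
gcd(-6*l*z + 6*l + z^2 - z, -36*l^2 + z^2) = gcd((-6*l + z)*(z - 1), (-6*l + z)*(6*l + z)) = -6*l + z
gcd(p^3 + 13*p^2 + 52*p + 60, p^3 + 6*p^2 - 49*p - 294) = p + 6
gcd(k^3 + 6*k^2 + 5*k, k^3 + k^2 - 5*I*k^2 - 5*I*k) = k^2 + k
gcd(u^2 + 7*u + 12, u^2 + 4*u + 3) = u + 3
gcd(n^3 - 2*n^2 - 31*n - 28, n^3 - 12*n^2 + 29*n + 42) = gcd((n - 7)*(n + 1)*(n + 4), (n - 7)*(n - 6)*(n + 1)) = n^2 - 6*n - 7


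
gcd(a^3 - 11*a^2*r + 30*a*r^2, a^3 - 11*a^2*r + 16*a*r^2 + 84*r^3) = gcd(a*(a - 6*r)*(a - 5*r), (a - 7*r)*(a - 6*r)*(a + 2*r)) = -a + 6*r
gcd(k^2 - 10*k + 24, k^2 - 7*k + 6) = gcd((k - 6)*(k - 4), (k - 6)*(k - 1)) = k - 6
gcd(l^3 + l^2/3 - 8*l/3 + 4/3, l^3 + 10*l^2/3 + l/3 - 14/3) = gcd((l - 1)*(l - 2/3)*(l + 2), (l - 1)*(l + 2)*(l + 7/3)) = l^2 + l - 2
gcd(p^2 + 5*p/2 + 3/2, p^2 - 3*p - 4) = p + 1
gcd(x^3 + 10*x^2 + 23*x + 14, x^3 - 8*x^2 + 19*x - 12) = 1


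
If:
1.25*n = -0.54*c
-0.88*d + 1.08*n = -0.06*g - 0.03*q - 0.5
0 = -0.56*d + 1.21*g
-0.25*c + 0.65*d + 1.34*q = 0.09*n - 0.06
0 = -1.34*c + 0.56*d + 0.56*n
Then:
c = 0.17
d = 0.48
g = 0.22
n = -0.07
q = -0.25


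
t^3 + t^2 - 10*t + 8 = (t - 2)*(t - 1)*(t + 4)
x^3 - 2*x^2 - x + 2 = (x - 2)*(x - 1)*(x + 1)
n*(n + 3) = n^2 + 3*n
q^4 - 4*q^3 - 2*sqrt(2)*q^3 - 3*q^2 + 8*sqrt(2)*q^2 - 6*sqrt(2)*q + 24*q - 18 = (q - 3)*(q - 1)*(q - 3*sqrt(2))*(q + sqrt(2))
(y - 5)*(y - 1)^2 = y^3 - 7*y^2 + 11*y - 5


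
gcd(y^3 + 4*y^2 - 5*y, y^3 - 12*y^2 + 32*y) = y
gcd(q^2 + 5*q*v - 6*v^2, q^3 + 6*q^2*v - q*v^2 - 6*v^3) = q^2 + 5*q*v - 6*v^2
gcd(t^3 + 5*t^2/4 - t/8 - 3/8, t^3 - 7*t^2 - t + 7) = t + 1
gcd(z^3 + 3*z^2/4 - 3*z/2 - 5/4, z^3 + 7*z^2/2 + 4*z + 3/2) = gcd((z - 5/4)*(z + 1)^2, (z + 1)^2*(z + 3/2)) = z^2 + 2*z + 1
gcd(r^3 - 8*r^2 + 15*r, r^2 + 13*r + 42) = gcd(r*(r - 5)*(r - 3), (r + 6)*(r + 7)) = 1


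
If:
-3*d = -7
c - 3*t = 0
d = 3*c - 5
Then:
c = 22/9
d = 7/3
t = 22/27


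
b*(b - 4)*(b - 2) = b^3 - 6*b^2 + 8*b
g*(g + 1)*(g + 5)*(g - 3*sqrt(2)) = g^4 - 3*sqrt(2)*g^3 + 6*g^3 - 18*sqrt(2)*g^2 + 5*g^2 - 15*sqrt(2)*g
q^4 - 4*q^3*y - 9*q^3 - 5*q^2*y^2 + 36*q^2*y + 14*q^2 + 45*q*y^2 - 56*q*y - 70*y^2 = (q - 7)*(q - 2)*(q - 5*y)*(q + y)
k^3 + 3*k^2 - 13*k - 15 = (k - 3)*(k + 1)*(k + 5)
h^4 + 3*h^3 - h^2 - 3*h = h*(h - 1)*(h + 1)*(h + 3)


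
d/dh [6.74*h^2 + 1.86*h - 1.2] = 13.48*h + 1.86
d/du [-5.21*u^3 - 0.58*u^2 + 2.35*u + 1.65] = -15.63*u^2 - 1.16*u + 2.35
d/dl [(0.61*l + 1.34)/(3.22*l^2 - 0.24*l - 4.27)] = (1.9642*l^2 - 0.1464*l - (0.61*l + 1.34)*(6.44*l - 0.24) - 2.6047)/(-3.22*l^2 + 0.24*l + 4.27)^2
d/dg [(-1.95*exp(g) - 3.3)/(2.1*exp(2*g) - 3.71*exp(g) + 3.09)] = (4.095*exp(2*g) + 13.86*exp(g) - 18.2685)*exp(g)/(4.41*exp(4*g) - 15.582*exp(3*g) + 26.7421*exp(2*g) - 22.9278*exp(g) + 9.5481)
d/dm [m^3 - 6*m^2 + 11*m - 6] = 3*m^2 - 12*m + 11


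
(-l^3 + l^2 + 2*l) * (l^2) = -l^5 + l^4 + 2*l^3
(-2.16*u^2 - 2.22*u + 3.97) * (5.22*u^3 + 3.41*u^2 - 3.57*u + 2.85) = -11.2752*u^5 - 18.954*u^4 + 20.8644*u^3 + 15.3071*u^2 - 20.4999*u + 11.3145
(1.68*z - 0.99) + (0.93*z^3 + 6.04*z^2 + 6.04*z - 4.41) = 0.93*z^3 + 6.04*z^2 + 7.72*z - 5.4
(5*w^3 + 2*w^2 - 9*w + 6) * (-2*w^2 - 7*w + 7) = -10*w^5 - 39*w^4 + 39*w^3 + 65*w^2 - 105*w + 42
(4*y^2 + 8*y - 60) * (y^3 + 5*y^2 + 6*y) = 4*y^5 + 28*y^4 + 4*y^3 - 252*y^2 - 360*y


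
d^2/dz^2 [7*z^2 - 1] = 14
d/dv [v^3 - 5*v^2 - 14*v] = 3*v^2 - 10*v - 14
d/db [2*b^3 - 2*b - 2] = 6*b^2 - 2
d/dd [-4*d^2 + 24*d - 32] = 24 - 8*d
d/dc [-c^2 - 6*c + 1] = -2*c - 6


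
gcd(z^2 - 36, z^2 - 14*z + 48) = z - 6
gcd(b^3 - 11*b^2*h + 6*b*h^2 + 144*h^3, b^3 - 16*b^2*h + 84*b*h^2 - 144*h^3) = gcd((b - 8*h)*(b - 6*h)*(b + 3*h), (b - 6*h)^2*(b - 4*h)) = b - 6*h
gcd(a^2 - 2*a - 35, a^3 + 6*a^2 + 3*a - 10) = a + 5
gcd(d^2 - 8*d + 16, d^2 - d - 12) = d - 4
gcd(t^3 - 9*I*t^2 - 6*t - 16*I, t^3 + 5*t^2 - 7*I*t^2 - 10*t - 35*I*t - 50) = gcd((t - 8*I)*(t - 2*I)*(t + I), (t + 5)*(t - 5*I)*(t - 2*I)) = t - 2*I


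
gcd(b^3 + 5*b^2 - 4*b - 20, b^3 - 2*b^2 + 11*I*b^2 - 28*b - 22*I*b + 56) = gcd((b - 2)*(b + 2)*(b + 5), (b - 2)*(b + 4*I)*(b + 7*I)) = b - 2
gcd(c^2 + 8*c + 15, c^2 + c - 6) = c + 3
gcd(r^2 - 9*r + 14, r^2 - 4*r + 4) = r - 2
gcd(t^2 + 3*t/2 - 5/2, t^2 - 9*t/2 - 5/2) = 1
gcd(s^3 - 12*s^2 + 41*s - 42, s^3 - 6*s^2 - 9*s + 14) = s - 7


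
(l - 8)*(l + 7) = l^2 - l - 56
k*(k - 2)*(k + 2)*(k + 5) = k^4 + 5*k^3 - 4*k^2 - 20*k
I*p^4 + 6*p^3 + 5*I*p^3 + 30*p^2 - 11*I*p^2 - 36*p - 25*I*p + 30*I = (p + 6)*(p - 5*I)*(p - I)*(I*p - I)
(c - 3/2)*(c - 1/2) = c^2 - 2*c + 3/4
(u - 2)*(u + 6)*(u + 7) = u^3 + 11*u^2 + 16*u - 84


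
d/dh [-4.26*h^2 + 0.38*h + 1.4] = 0.38 - 8.52*h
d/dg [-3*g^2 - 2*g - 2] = -6*g - 2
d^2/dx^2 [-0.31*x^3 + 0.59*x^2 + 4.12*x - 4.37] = 1.18 - 1.86*x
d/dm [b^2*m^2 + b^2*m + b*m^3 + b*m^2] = b*(2*b*m + b + 3*m^2 + 2*m)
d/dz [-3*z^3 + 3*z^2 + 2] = 3*z*(2 - 3*z)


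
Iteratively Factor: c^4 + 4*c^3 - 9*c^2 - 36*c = (c - 3)*(c^3 + 7*c^2 + 12*c) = c*(c - 3)*(c^2 + 7*c + 12) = c*(c - 3)*(c + 4)*(c + 3)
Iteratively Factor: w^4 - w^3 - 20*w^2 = (w + 4)*(w^3 - 5*w^2) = (w - 5)*(w + 4)*(w^2) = w*(w - 5)*(w + 4)*(w)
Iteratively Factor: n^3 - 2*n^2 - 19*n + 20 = (n + 4)*(n^2 - 6*n + 5) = (n - 5)*(n + 4)*(n - 1)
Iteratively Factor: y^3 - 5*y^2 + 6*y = (y - 3)*(y^2 - 2*y) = y*(y - 3)*(y - 2)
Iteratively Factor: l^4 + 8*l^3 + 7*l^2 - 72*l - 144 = (l - 3)*(l^3 + 11*l^2 + 40*l + 48) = (l - 3)*(l + 4)*(l^2 + 7*l + 12) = (l - 3)*(l + 3)*(l + 4)*(l + 4)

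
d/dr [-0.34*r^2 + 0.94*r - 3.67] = 0.94 - 0.68*r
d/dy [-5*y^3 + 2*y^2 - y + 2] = -15*y^2 + 4*y - 1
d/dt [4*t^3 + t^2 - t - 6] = 12*t^2 + 2*t - 1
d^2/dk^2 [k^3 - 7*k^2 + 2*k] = 6*k - 14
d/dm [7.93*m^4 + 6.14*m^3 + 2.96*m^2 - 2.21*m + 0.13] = 31.72*m^3 + 18.42*m^2 + 5.92*m - 2.21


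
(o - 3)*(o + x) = o^2 + o*x - 3*o - 3*x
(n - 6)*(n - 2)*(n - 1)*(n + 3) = n^4 - 6*n^3 - 7*n^2 + 48*n - 36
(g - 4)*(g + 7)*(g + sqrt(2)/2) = g^3 + sqrt(2)*g^2/2 + 3*g^2 - 28*g + 3*sqrt(2)*g/2 - 14*sqrt(2)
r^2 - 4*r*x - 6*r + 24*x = (r - 6)*(r - 4*x)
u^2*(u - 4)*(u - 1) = u^4 - 5*u^3 + 4*u^2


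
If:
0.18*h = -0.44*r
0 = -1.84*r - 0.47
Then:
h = 0.62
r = -0.26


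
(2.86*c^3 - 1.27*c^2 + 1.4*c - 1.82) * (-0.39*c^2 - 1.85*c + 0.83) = -1.1154*c^5 - 4.7957*c^4 + 4.1773*c^3 - 2.9343*c^2 + 4.529*c - 1.5106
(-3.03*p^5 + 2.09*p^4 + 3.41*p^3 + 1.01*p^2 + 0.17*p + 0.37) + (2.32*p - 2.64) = -3.03*p^5 + 2.09*p^4 + 3.41*p^3 + 1.01*p^2 + 2.49*p - 2.27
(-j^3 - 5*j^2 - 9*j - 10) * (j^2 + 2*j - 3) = -j^5 - 7*j^4 - 16*j^3 - 13*j^2 + 7*j + 30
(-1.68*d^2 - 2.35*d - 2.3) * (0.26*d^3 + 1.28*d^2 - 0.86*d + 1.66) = -0.4368*d^5 - 2.7614*d^4 - 2.1612*d^3 - 3.7118*d^2 - 1.923*d - 3.818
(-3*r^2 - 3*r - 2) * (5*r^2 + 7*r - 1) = -15*r^4 - 36*r^3 - 28*r^2 - 11*r + 2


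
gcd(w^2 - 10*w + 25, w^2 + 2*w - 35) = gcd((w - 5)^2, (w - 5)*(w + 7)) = w - 5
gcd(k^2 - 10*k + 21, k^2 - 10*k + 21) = k^2 - 10*k + 21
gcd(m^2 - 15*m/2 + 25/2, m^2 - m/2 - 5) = m - 5/2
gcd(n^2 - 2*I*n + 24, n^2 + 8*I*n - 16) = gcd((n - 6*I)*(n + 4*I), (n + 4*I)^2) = n + 4*I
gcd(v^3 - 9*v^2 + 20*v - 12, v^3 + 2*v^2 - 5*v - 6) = v - 2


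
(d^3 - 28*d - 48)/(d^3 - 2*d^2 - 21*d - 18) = (d^2 + 6*d + 8)/(d^2 + 4*d + 3)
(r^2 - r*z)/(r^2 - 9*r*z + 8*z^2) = r/(r - 8*z)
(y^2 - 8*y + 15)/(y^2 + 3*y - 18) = (y - 5)/(y + 6)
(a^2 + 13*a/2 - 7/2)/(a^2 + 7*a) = (a - 1/2)/a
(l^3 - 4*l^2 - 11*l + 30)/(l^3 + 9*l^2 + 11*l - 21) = (l^2 - 7*l + 10)/(l^2 + 6*l - 7)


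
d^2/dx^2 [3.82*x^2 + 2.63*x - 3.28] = 7.64000000000000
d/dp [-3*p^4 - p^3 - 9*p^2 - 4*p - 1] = -12*p^3 - 3*p^2 - 18*p - 4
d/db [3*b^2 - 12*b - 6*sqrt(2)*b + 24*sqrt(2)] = 6*b - 12 - 6*sqrt(2)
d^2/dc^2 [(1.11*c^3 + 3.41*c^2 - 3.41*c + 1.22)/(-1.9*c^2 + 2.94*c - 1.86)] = (-24.819632*c^3 + 82.299984*c^2 - 54.457056*c + 1.232592)/(6.859*c^6 - 31.8402*c^5 + 69.41232*c^4 - 87.751944*c^3 + 67.951008*c^2 - 30.513672*c + 6.434856)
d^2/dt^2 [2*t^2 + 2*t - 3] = 4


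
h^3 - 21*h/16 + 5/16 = (h - 1)*(h - 1/4)*(h + 5/4)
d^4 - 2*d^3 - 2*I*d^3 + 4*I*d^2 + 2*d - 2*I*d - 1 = (d - I)^2*(-I*d + I)*(I*d - I)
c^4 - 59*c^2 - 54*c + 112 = (c - 8)*(c - 1)*(c + 2)*(c + 7)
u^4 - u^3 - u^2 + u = u*(u - 1)^2*(u + 1)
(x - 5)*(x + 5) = x^2 - 25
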